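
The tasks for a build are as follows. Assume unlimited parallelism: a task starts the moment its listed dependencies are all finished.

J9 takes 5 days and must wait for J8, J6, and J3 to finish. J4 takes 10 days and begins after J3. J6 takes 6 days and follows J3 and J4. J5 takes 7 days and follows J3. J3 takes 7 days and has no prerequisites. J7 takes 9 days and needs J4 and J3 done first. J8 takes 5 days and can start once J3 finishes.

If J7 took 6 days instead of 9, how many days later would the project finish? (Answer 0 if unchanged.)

As given, the longest chain is J3→J4→J6→J9 = 7+10+6+5 = 28, so the finish is 28 days.
J7 is off the critical path — its longest chain is 26 days, giving 2 of slack.
The critical path is still J3→J4→J6→J9; finish is now 28 days.
Change in finish: 28 − 28 = +0 days.

0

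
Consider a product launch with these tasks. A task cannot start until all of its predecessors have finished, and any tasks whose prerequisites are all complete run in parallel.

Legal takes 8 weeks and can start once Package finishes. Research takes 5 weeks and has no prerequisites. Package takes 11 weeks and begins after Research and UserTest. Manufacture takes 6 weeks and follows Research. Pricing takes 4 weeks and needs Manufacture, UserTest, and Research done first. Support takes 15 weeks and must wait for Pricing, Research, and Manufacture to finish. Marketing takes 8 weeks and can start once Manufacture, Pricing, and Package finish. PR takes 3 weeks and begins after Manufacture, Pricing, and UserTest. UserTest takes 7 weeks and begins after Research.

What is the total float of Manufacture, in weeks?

Research→UserTest→Package→Marketing = 5+7+11+8 = 31 sets the makespan at 31 weeks.
Longest path through Manufacture: 30 weeks (earliest finish 11, latest finish 12).
Float = 31 − 30 = 1.

1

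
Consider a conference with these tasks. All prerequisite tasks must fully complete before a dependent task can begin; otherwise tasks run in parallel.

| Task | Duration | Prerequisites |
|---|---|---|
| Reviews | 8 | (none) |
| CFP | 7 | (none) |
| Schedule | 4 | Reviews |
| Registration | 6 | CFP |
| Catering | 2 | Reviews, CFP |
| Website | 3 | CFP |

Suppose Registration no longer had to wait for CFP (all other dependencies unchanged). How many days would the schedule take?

With the dependency in place, CFP→Registration = 7+6 = 13 sets the finish at 13 days.
Without CFP→Registration, Registration's earliest start moves from 7 to 0.
The longest chain is now Reviews→Schedule = 8+4 = 12, so the schedule takes 12 days.

12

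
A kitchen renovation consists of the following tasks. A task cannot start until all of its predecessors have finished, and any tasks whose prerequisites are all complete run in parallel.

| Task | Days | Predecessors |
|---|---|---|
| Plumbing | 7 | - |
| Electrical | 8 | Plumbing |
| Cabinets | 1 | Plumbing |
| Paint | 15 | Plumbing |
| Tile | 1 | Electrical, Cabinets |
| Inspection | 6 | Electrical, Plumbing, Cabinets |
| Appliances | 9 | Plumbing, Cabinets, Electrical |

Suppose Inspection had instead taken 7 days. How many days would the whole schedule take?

Critical path before the change: Plumbing→Electrical→Appliances = 7+8+9 = 24 giving 24 days.
The longest path through Inspection is only 21 days, so Inspection has float 3.
The critical path is still Plumbing→Electrical→Appliances; finish is now 24 days.

24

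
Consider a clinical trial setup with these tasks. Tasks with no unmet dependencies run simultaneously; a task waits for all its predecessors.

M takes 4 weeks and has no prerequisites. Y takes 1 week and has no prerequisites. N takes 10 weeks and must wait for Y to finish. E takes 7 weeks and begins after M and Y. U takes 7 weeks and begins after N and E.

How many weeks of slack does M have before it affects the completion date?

The longest chain is M→E→U = 4+7+7 = 18; overall finish 18 weeks.
M finishes as early as 4 and must finish by 4.
So M can slip 4 − 4 = 0 weeks.

0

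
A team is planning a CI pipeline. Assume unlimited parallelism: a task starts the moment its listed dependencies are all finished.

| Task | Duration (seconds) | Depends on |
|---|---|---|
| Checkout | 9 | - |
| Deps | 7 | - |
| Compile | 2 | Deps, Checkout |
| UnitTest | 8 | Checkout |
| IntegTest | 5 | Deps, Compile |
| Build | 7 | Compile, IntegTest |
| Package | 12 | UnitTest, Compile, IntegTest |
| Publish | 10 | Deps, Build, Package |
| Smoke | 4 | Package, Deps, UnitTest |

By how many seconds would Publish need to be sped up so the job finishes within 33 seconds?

6

Current finish: 39 seconds; target: 33.
Publish is on every critical path, so each second cut from Publish cuts the finish by one (this holds down to a finish of 33).
Need 39 − 33 = 6 seconds off Publish → Publish becomes 4 seconds, finish becomes 33.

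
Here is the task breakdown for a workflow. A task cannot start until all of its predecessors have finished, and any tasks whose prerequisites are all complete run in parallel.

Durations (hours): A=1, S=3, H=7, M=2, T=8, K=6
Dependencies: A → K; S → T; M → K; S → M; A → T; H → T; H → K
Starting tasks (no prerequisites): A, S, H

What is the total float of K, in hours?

Critical path: H→T = 7+8 = 15, so the finish is 15 hours.
The longest chain containing K totals 13 hours.
So K can slip 15 − 13 = 2 hours.

2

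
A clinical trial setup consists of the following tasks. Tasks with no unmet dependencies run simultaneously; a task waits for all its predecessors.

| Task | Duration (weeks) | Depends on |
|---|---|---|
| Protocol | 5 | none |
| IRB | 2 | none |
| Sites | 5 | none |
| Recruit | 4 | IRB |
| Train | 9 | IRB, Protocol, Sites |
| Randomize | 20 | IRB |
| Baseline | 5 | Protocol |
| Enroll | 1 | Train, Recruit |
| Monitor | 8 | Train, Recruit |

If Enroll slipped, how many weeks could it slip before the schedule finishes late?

The longest chain is Protocol→Train→Monitor = 5+9+8 = 22; overall finish 22 weeks.
Enroll finishes as early as 15 and must finish by 22.
So Enroll can slip 22 − 15 = 7 weeks.

7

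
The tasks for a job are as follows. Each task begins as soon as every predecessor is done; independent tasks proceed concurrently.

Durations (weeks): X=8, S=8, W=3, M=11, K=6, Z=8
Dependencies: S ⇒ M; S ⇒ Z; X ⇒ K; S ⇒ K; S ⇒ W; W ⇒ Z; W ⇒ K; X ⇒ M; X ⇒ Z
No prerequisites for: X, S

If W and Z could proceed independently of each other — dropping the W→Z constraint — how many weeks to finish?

19

Original critical path: X→M = 8+11 = 19 ⇒ 19 weeks.
Without W→Z, Z's earliest start moves from 11 to 8.
New critical path: X→M = 8+11 = 19 ⇒ 19 weeks.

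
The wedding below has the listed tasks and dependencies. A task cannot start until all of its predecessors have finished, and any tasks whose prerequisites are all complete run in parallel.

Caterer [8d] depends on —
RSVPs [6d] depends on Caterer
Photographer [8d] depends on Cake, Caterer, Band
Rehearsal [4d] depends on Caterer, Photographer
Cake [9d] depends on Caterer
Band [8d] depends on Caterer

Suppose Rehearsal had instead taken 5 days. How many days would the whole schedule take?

As given, the longest chain is Caterer→Cake→Photographer→Rehearsal = 8+9+8+4 = 29, so the finish is 29 days.
Rehearsal is on the critical path; changing it to 5 makes that path 30 days.
That remains the longest chain; total 30 days.

30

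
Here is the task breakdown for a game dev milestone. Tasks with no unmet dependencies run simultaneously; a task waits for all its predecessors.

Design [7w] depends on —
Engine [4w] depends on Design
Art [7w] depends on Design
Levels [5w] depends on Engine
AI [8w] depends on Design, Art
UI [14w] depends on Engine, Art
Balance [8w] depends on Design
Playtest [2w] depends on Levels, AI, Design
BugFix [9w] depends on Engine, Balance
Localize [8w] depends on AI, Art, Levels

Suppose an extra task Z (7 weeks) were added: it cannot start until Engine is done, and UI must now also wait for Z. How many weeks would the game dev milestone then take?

Originally the game dev milestone takes 30 weeks.
With Z inserted, UI now waits for max(Engine, Art, Z).
New critical path: Design→Engine→Z→UI = 7+4+7+14 = 32 ⇒ 32 weeks.

32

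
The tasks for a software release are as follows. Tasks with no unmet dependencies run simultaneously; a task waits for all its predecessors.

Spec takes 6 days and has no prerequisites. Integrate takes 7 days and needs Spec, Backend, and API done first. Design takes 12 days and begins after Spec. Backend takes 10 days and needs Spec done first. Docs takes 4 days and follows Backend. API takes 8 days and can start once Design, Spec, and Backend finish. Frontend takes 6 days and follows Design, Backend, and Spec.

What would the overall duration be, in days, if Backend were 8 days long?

33

Critical path before the change: Spec→Design→API→Integrate = 6+12+8+7 = 33 giving 33 days.
Backend is off the critical path — its longest chain is 31 days, giving 2 of slack.
That remains the longest chain; total 33 days.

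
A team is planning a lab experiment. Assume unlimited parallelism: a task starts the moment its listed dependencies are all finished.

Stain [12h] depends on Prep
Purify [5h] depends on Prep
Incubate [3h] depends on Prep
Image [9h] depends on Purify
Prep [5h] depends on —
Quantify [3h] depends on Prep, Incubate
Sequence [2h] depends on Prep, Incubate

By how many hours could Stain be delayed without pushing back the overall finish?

Critical path: Prep→Purify→Image = 5+5+9 = 19, so the finish is 19 hours.
The longest chain containing Stain totals 17 hours.
Slack of Stain = 7 − 5 = 2 hours.

2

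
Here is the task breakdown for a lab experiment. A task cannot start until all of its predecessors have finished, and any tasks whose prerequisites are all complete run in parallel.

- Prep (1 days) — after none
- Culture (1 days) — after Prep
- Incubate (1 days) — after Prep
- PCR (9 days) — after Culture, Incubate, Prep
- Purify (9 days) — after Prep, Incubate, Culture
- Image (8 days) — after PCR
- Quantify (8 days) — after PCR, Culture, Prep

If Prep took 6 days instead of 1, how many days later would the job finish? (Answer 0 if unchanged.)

The binding path is Prep→Culture→PCR→Image = 1+1+9+8 = 19; finish at 19 days.
Since Prep is critical, the +5 change carries straight to that chain (now 24 days).
That remains the longest chain; total 24 days.
Change in finish: 24 − 19 = +5 days.

5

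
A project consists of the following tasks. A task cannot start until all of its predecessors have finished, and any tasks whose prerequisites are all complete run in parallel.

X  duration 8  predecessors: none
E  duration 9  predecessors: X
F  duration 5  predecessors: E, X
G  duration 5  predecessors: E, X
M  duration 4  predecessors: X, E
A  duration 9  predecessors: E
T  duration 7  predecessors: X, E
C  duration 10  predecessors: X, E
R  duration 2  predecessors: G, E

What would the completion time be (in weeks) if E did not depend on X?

19

With the dependency in place, X→E→C = 8+9+10 = 27 sets the finish at 27 weeks.
Without X→E, E's earliest start moves from 8 to 0.
The longest chain is now E→C = 9+10 = 19, so the project takes 19 weeks.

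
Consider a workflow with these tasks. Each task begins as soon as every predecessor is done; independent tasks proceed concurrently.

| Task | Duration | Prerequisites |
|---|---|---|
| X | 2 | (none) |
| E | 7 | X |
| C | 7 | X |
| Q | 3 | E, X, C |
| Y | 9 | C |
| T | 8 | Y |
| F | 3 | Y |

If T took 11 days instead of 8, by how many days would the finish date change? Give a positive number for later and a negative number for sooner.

3

Actual critical path: X→C→Y→T = 2+7+9+8 = 26 ⇒ 26 days.
Since T is critical, the +3 change carries straight to that chain (now 29 days).
That remains the longest chain; total 29 days.
Change in finish: 29 − 26 = +3 days.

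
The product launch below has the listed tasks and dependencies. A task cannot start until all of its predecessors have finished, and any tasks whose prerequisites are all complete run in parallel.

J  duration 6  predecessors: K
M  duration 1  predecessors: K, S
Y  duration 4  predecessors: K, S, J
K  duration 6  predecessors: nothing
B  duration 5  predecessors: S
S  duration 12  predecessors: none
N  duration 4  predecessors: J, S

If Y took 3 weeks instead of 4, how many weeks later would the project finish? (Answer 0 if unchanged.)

0

As given, the longest chain is S→B = 12+5 = 17, so the finish is 17 weeks.
The longest path through Y is only 16 weeks, so Y has float 1.
No other chain overtakes it, so the finish is 17 weeks.
Change in finish: 17 − 17 = +0 weeks.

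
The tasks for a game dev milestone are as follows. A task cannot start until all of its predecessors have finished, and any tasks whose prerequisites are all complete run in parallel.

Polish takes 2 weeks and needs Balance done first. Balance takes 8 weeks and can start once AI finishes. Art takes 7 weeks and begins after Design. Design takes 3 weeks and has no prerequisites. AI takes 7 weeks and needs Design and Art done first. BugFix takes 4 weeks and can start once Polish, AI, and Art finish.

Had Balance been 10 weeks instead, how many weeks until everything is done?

Actual critical path: Design→Art→AI→Balance→Polish→BugFix = 3+7+7+8+2+4 = 31 ⇒ 31 weeks.
Balance is on the critical path; changing it to 10 makes that path 33 weeks.
The critical path is still Design→Art→AI→Balance→Polish→BugFix; finish is now 33 weeks.

33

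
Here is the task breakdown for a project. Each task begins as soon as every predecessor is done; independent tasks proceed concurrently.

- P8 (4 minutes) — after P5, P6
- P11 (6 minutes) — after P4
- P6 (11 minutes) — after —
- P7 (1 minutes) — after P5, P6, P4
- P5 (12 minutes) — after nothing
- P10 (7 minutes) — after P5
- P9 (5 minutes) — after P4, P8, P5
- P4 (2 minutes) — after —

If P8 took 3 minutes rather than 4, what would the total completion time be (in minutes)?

Baseline: P5→P8→P9 = 12+4+5 = 21 → 21 minutes.
Since P8 is critical, the -1 change carries straight to that chain (now 20 minutes).
The critical path is still P5→P8→P9; finish is now 20 minutes.

20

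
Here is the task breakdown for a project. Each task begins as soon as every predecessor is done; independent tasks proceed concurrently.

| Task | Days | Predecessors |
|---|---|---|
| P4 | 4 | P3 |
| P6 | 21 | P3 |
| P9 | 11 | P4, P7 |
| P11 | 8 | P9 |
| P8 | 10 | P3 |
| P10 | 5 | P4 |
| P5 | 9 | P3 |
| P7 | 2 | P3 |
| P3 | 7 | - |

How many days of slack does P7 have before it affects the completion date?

Critical path: P3→P4→P9→P11 = 7+4+11+8 = 30, so the finish is 30 days.
The longest chain containing P7 totals 28 days.
So P7 can slip 11 − 9 = 2 days.

2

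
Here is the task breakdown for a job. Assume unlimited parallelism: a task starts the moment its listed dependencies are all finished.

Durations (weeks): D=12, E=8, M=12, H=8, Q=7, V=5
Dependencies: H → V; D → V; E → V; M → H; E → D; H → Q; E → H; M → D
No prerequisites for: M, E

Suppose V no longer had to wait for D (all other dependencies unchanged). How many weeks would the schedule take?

With the dependency in place, M→D→V = 12+12+5 = 29 sets the finish at 29 weeks.
Without D→V, V's earliest start moves from 24 to 20.
New critical path: M→H→Q = 12+8+7 = 27 ⇒ 27 weeks.

27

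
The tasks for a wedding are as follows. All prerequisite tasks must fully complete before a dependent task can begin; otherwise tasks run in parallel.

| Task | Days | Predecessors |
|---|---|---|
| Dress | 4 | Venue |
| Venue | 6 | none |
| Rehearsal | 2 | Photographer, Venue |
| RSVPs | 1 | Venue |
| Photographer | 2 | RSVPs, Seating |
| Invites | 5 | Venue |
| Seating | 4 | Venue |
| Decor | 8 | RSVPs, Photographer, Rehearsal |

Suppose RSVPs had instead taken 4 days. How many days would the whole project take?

22

The binding path is Venue→Seating→Photographer→Rehearsal→Decor = 6+4+2+2+8 = 22; finish at 22 days.
The longest path through RSVPs is only 19 days, so RSVPs has float 3.
Now Venue→RSVPs→Photographer→Rehearsal→Decor = 6+4+2+2+8 = 22 is longest, so the finish becomes 22 days.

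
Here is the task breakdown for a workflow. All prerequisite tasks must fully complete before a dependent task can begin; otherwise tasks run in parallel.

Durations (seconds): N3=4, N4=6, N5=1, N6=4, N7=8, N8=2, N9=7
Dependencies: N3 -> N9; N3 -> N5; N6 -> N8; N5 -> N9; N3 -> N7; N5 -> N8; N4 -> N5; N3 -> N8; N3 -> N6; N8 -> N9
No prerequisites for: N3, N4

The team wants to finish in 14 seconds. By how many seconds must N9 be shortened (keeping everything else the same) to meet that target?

3

Current finish: 17 seconds; target: 14.
N9 is on every critical path, so each second cut from N9 cuts the finish by one (this holds down to a finish of 12).
Need 17 − 14 = 3 seconds off N9 → N9 becomes 4 seconds, finish becomes 14.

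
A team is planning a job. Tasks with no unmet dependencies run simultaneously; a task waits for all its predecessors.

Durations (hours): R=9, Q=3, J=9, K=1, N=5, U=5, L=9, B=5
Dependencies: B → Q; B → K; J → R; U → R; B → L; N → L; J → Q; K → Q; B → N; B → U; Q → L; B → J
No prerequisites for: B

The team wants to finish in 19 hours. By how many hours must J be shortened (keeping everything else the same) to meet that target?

Current finish: 26 hours; target: 19.
J is on every critical path, so each hour cut from J cuts the finish by one (this holds down to a finish of 19).
Need 26 − 19 = 7 hours off J → J becomes 2 hours, finish becomes 19.

7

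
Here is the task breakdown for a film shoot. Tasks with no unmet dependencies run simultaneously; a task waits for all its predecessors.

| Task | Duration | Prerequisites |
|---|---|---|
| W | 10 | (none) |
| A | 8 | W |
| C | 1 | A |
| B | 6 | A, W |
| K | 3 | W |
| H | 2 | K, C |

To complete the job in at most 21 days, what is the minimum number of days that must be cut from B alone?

3

Current finish: 24 days; target: 21.
B is on every critical path, so each day cut from B cuts the finish by one (this holds down to a finish of 21).
Need 24 − 21 = 3 days off B → B becomes 3 days, finish becomes 21.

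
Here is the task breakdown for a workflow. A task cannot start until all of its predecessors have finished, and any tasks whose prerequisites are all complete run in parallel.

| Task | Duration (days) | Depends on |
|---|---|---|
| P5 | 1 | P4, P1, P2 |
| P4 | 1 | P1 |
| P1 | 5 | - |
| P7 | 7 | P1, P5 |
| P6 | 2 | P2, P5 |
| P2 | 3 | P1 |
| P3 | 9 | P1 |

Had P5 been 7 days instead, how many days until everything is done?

As given, the longest chain is P1→P2→P5→P7 = 5+3+1+7 = 16, so the finish is 16 days.
Since P5 is critical, the +6 change carries straight to that chain (now 22 days).
That remains the longest chain; total 22 days.

22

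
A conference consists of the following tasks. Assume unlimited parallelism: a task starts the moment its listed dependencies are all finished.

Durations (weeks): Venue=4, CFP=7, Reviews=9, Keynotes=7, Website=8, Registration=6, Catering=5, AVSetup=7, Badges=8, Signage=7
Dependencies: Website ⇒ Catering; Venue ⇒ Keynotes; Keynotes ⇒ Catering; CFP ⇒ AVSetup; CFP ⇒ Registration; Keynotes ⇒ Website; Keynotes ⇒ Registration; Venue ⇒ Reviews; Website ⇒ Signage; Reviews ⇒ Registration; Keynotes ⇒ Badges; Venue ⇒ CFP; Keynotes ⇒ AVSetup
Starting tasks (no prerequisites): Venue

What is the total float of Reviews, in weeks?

7

Venue→Keynotes→Website→Signage = 4+7+8+7 = 26 sets the makespan at 26 weeks.
Longest path through Reviews: 19 weeks (earliest finish 13, latest finish 20).
Float = 26 − 19 = 7.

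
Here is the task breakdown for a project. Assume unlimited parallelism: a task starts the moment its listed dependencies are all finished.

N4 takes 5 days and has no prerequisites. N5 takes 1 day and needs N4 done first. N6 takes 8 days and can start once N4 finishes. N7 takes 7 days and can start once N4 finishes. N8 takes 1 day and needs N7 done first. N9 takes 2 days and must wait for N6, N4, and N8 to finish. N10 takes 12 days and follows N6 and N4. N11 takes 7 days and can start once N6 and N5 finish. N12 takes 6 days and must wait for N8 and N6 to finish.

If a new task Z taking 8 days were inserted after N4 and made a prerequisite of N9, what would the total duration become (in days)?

Originally the schedule takes 25 days.
With Z inserted, N9 now waits for max(N6, N4, N8, Z).
New critical path: N4→N6→N10 = 5+8+12 = 25 ⇒ 25 days.

25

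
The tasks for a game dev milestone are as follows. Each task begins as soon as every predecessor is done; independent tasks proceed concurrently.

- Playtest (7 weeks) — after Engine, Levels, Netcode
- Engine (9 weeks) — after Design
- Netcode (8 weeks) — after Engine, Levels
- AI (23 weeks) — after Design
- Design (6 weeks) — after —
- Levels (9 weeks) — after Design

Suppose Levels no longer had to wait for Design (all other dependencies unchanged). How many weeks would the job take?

30

With the dependency in place, Design→Engine→Netcode→Playtest = 6+9+8+7 = 30 sets the finish at 30 weeks.
Without Design→Levels, Levels's earliest start moves from 6 to 0.
The longest chain is now Design→Engine→Netcode→Playtest = 6+9+8+7 = 30, so the job takes 30 weeks.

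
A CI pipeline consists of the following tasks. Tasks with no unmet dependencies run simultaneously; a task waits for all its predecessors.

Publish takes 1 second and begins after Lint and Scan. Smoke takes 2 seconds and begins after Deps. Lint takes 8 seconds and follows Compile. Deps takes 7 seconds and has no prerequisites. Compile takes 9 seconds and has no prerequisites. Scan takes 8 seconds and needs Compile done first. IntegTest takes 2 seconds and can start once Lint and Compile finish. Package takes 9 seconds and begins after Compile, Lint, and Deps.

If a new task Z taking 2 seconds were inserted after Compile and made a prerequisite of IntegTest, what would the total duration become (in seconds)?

26

Originally the schedule takes 26 seconds.
With Z inserted, IntegTest now waits for max(Lint, Compile, Z).
New critical path: Compile→Lint→Package = 9+8+9 = 26 ⇒ 26 seconds.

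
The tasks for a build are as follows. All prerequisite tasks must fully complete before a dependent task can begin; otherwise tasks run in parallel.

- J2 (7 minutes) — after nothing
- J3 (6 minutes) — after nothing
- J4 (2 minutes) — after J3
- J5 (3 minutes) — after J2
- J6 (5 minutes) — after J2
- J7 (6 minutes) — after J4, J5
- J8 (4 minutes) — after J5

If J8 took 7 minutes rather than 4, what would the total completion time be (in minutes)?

17

The binding path is J2→J5→J7 = 7+3+6 = 16; finish at 16 minutes.
J8 has 2 minutes of float (longest path through it is 14).
New critical path: J2→J5→J8 = 7+3+7 = 17 ⇒ 17 minutes.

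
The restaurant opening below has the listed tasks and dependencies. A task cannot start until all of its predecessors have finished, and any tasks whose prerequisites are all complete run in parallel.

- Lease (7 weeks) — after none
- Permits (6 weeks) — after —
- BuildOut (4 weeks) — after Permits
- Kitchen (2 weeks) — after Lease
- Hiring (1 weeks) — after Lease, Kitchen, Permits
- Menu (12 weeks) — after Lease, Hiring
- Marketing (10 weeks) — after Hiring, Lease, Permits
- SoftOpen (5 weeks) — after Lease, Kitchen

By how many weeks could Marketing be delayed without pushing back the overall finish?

2

The longest chain is Lease→Kitchen→Hiring→Menu = 7+2+1+12 = 22; overall finish 22 weeks.
Marketing finishes as early as 20 and must finish by 22.
Slack of Marketing = 12 − 10 = 2 weeks.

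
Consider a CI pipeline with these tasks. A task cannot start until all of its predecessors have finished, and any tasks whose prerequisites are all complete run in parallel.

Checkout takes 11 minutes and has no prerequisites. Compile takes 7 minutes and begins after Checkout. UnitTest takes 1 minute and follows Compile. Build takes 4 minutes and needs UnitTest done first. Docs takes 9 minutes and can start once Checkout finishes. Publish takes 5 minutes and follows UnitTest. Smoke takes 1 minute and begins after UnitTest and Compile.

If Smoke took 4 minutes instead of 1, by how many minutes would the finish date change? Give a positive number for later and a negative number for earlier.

0

Baseline: Checkout→Compile→UnitTest→Publish = 11+7+1+5 = 24 → 24 minutes.
Smoke is off the critical path — its longest chain is 20 minutes, giving 4 of slack.
The critical path is still Checkout→Compile→UnitTest→Publish; finish is now 24 minutes.
Change in finish: 24 − 24 = +0 minutes.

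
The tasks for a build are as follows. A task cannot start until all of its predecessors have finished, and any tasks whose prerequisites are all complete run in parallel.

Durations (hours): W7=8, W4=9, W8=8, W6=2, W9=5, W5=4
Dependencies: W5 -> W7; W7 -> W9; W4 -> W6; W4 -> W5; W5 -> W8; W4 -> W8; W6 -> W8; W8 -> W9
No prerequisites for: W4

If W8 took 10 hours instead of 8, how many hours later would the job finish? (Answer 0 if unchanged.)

The binding path is W4→W5→W8→W9 = 9+4+8+5 = 26; finish at 26 hours.
Since W8 is critical, the +2 change carries straight to that chain (now 28 hours).
That remains the longest chain; total 28 hours.
Change in finish: 28 − 26 = +2 hours.

2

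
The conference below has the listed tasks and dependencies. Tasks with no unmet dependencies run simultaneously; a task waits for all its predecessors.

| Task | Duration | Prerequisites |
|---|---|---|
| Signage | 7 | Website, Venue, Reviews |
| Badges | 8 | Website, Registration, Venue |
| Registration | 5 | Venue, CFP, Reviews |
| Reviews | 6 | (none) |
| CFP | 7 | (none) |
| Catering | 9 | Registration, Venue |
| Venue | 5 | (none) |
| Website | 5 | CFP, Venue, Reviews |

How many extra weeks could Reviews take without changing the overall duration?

CFP→Registration→Catering = 7+5+9 = 21 sets the makespan at 21 weeks.
Reviews finishes as early as 6 and must finish by 7.
Slack of Reviews = 1 − 0 = 1 week.

1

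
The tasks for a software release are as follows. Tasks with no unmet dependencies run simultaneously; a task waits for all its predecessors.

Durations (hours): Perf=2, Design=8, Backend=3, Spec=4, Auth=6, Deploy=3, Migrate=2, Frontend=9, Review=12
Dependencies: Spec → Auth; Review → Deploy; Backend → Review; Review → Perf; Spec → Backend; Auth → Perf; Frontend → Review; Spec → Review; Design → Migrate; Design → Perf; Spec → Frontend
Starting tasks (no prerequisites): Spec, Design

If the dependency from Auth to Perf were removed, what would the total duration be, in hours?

Before: longest chain Spec→Frontend→Review→Deploy = 4+9+12+3 = 28, finish 28.
Dropping Auth→Perf doesn't change Perf's earliest start (25); another predecessor still binds.
After: Spec→Frontend→Review→Deploy = 4+9+12+3 = 28 → 28 hours.

28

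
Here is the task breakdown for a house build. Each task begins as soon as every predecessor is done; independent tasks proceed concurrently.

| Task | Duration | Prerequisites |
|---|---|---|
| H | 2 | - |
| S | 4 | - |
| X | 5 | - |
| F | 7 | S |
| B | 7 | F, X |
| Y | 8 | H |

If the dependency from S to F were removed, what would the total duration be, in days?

14

Original critical path: S→F→B = 4+7+7 = 18 ⇒ 18 days.
Without S→F, F's earliest start moves from 4 to 0.
New critical path: F→B = 7+7 = 14 ⇒ 14 days.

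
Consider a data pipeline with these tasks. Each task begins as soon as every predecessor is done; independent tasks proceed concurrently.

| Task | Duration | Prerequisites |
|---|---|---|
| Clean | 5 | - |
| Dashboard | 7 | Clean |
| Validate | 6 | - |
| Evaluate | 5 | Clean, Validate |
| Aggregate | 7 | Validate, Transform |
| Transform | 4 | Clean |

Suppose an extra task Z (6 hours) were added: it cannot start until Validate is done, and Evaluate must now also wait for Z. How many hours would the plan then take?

Originally the plan takes 16 hours.
With Z inserted, Evaluate now waits for max(Clean, Validate, Z).
New critical path: Validate→Z→Evaluate = 6+6+5 = 17 ⇒ 17 hours.

17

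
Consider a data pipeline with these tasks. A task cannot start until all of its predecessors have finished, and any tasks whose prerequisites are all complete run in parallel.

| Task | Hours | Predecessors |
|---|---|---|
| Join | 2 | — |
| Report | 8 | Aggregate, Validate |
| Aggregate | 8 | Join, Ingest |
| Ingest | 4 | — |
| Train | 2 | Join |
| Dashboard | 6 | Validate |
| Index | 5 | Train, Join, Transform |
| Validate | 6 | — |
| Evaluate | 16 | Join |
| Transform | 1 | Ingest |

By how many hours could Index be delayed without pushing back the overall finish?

10

The longest chain is Ingest→Aggregate→Report = 4+8+8 = 20; overall finish 20 hours.
The longest chain containing Index totals 10 hours.
So Index can slip 20 − 10 = 10 hours.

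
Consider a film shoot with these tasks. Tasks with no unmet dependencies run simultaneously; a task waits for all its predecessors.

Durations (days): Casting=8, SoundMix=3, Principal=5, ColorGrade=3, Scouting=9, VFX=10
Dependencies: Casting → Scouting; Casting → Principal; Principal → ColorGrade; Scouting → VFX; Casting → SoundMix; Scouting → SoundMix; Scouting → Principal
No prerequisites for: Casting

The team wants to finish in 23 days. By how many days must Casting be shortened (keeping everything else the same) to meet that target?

4

Current finish: 27 days; target: 23.
Casting is on every critical path, so each day cut from Casting cuts the finish by one (this holds down to a finish of 20).
Need 27 − 23 = 4 days off Casting → Casting becomes 4 days, finish becomes 23.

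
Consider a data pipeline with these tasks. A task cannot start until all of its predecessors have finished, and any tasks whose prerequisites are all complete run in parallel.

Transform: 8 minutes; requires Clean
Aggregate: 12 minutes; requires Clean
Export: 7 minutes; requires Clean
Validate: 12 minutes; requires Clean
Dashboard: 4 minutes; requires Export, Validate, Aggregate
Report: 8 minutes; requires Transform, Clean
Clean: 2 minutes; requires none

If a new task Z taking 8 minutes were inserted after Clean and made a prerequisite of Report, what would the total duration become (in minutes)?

Originally the schedule takes 18 minutes.
With Z inserted, Report now waits for max(Transform, Clean, Z).
New critical path: Clean→Z→Report = 2+8+8 = 18 ⇒ 18 minutes.

18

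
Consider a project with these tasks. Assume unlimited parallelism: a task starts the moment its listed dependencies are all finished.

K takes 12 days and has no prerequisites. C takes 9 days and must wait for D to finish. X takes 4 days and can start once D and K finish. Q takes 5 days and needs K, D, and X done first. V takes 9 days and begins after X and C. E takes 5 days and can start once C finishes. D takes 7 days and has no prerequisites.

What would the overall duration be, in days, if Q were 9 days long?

25

Actual critical path: K→X→V = 12+4+9 = 25 ⇒ 25 days.
Q is off the critical path — its longest chain is 21 days, giving 4 of slack.
The binding chain switches to K→X→Q = 12+4+9 = 25; finish 25 days.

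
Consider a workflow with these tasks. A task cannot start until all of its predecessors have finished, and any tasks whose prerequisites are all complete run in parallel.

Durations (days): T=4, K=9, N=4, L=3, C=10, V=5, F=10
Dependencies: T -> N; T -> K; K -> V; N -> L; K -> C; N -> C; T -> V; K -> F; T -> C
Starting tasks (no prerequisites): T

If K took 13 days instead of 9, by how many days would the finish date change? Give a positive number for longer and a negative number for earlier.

The binding path is T→K→C = 4+9+10 = 23; finish at 23 days.
Since K is critical, the +4 change carries straight to that chain (now 27 days).
The critical path is still T→K→C; finish is now 27 days.
Change in finish: 27 − 23 = +4 days.

4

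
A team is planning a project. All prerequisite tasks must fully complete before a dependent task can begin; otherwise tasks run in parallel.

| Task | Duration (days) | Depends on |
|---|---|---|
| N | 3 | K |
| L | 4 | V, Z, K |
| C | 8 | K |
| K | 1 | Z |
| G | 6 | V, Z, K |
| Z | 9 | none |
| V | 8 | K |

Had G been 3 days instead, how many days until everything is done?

22

Actual critical path: Z→K→V→G = 9+1+8+6 = 24 ⇒ 24 days.
G is on the critical path; changing it to 3 makes that path 21 days.
Now Z→K→V→L = 9+1+8+4 = 22 is longest, so the finish becomes 22 days.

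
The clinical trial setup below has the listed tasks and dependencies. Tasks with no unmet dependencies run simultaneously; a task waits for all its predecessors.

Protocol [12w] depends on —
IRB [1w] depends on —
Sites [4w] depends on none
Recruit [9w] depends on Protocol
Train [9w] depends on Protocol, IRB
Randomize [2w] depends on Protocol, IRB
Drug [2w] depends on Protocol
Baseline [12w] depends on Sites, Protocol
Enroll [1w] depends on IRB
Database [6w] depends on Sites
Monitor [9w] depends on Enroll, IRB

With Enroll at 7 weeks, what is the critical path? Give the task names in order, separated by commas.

Protocol, Baseline

Baseline: Protocol→Baseline = 12+12 = 24 → 24 weeks.
The longest path through Enroll is only 11 weeks, so Enroll has float 13.
That remains the longest chain; total 24 weeks.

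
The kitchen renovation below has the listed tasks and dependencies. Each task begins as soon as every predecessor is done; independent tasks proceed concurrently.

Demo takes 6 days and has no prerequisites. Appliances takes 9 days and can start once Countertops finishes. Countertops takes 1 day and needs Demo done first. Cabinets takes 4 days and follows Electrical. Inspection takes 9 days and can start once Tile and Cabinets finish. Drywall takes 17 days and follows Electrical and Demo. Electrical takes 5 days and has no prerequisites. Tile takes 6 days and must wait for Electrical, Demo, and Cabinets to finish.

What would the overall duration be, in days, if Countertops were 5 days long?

24

Critical path before the change: Electrical→Cabinets→Tile→Inspection = 5+4+6+9 = 24 giving 24 days.
Countertops is off the critical path — its longest chain is 16 days, giving 8 of slack.
No other chain overtakes it, so the finish is 24 days.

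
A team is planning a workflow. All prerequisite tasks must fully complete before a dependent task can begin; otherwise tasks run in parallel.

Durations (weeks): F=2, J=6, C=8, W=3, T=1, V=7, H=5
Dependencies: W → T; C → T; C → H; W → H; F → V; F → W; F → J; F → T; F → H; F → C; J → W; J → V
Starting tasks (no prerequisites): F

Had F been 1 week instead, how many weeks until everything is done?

The binding path is F→J→W→H = 2+6+3+5 = 16; finish at 16 weeks.
F is on the critical path; changing it to 1 makes that path 15 weeks.
The critical path is still F→J→W→H; finish is now 15 weeks.

15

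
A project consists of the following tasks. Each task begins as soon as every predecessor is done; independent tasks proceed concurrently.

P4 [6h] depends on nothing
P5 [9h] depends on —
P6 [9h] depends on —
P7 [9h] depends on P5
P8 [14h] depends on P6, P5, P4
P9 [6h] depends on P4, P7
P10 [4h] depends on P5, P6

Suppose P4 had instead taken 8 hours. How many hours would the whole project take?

24

As given, the longest chain is P5→P7→P9 = 9+9+6 = 24, so the finish is 24 hours.
The longest path through P4 is only 20 hours, so P4 has float 4.
The critical path is still P5→P7→P9; finish is now 24 hours.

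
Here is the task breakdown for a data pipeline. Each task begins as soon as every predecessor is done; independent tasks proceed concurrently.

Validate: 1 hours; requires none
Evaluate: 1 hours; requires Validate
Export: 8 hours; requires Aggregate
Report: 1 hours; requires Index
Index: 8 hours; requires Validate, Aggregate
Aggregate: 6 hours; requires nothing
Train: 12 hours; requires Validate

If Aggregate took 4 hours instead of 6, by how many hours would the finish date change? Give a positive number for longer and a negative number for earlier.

Baseline: Aggregate→Index→Report = 6+8+1 = 15 → 15 hours.
Aggregate is on the critical path; changing it to 4 makes that path 13 hours.
New critical path: Validate→Train = 1+12 = 13 ⇒ 13 hours.
Change in finish: 13 − 15 = -2 hours.

-2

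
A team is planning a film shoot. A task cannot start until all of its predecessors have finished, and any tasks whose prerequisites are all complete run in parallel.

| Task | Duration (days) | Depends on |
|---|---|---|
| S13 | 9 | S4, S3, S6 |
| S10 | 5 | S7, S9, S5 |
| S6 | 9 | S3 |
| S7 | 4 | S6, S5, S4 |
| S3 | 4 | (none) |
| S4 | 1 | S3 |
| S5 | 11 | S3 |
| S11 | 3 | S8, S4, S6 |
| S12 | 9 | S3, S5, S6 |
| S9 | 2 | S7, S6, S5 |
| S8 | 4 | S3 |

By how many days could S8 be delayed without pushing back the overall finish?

The longest chain is S3→S5→S7→S9→S10 = 4+11+4+2+5 = 26; overall finish 26 days.
The longest chain containing S8 totals 11 days.
Float = 26 − 11 = 15.

15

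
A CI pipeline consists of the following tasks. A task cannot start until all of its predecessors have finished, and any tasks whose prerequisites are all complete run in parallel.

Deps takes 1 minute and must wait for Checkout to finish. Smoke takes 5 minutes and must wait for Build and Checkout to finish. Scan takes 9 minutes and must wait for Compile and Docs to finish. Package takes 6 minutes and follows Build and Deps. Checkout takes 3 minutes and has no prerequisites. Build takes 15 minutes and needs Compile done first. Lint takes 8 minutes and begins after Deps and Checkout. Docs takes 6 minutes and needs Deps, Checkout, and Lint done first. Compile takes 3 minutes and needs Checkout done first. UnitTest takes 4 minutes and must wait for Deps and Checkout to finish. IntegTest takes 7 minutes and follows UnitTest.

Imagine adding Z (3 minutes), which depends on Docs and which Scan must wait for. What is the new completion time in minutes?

30

Originally the plan takes 27 minutes.
With Z inserted, Scan now waits for max(Compile, Docs, Z).
New critical path: Checkout→Deps→Lint→Docs→Z→Scan = 3+1+8+6+3+9 = 30 ⇒ 30 minutes.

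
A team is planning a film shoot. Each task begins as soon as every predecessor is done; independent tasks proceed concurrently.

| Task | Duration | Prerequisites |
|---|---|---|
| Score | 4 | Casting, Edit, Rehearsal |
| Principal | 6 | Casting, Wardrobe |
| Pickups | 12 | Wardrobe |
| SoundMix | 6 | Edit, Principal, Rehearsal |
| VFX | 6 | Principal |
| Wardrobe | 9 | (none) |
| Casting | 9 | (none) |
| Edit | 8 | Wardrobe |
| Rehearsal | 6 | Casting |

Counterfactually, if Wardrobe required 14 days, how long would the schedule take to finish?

Critical path before the change: Wardrobe→Edit→SoundMix = 9+8+6 = 23 giving 23 days.
Since Wardrobe is critical, the +5 change carries straight to that chain (now 28 days).
The critical path is still Wardrobe→Edit→SoundMix; finish is now 28 days.

28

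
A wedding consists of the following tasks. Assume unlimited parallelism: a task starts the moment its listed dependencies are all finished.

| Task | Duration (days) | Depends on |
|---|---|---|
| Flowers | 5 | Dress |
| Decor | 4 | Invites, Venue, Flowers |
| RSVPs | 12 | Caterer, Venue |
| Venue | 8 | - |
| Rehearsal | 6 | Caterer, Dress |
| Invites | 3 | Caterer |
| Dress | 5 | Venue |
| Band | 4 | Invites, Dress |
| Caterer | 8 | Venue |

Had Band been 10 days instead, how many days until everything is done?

As given, the longest chain is Venue→Caterer→RSVPs = 8+8+12 = 28, so the finish is 28 days.
Band has 5 days of float (longest path through it is 23).
The binding chain switches to Venue→Caterer→Invites→Band = 8+8+3+10 = 29; finish 29 days.

29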